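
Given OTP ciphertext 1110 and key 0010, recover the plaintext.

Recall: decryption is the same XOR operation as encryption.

Step 1: XOR ciphertext with key:
  Ciphertext: 1110
  Key:        0010
  XOR:        1100
Step 2: Plaintext = 1100 = 12 in decimal.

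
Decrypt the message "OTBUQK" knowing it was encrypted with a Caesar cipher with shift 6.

Step 1: Reverse the shift by subtracting 6 from each letter position.
  O (position 14) -> position (14-6) mod 26 = 8 -> I
  T (position 19) -> position (19-6) mod 26 = 13 -> N
  B (position 1) -> position (1-6) mod 26 = 21 -> V
  U (position 20) -> position (20-6) mod 26 = 14 -> O
  Q (position 16) -> position (16-6) mod 26 = 10 -> K
  K (position 10) -> position (10-6) mod 26 = 4 -> E
Decrypted message: INVOKE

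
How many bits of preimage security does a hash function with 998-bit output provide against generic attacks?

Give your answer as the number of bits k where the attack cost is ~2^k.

Step 1: The hash has a 998-bit output.
Step 2: Preimage resistance means: given a digest h(x), it should be infeasible to find any input that hashes to it.
With a 998-bit output there are 2^998 possible digests, so a generic brute-force preimage search costs about 2^998 evaluations.
Step 3: Security level = 998 bits.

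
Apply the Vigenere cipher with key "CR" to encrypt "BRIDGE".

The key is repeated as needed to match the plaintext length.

Step 1: Repeat key to match plaintext length:
  Plaintext: BRIDGE
  Key:       CRCRCR
Step 2: Encrypt each letter:
  B(1) + C(2) = (1+2) mod 26 = 3 = D
  R(17) + R(17) = (17+17) mod 26 = 8 = I
  I(8) + C(2) = (8+2) mod 26 = 10 = K
  D(3) + R(17) = (3+17) mod 26 = 20 = U
  G(6) + C(2) = (6+2) mod 26 = 8 = I
  E(4) + R(17) = (4+17) mod 26 = 21 = V
Ciphertext: DIKUIV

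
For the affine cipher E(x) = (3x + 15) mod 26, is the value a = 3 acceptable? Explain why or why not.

Step 1: Compute gcd(3, 26).
Step 2: gcd(3, 26) = 1.
Since gcd = 1, 3 is coprime with 26, so it is a valid key.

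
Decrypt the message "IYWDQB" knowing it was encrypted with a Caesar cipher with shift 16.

Step 1: Reverse the shift by subtracting 16 from each letter position.
  I (position 8) -> position (8-16) mod 26 = 18 -> S
  Y (position 24) -> position (24-16) mod 26 = 8 -> I
  W (position 22) -> position (22-16) mod 26 = 6 -> G
  D (position 3) -> position (3-16) mod 26 = 13 -> N
  Q (position 16) -> position (16-16) mod 26 = 0 -> A
  B (position 1) -> position (1-16) mod 26 = 11 -> L
Decrypted message: SIGNAL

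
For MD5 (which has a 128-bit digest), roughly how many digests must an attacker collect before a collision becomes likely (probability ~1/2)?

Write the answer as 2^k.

Step 1: The birthday paradox gives collision probability ~50% after sqrt(2^n) = 2^(n/2) hashes.
Step 2: For 128-bit output: 2^(128/2) = 2^64.
Step 3: Approximately 2^64 hash computations needed.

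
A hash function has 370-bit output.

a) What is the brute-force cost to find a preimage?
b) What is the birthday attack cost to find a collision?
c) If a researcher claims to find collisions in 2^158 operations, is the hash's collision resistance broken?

Step 1: Preimage resistance requires brute-force of 2^370 operations.
Step 2: Collision resistance (birthday bound) = 2^(370/2) = 2^185.
Step 3: The claimed attack costs 2^158 operations.
Step 4: Since 2^158 < 2^185, the claimed attack beats the generic birthday bound, so collision resistance is broken.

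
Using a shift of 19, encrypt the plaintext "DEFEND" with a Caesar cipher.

Step 1: For each letter, shift forward by 19 positions (mod 26).
  D (position 3) -> position (3+19) mod 26 = 22 -> W
  E (position 4) -> position (4+19) mod 26 = 23 -> X
  F (position 5) -> position (5+19) mod 26 = 24 -> Y
  E (position 4) -> position (4+19) mod 26 = 23 -> X
  N (position 13) -> position (13+19) mod 26 = 6 -> G
  D (position 3) -> position (3+19) mod 26 = 22 -> W
Result: WXYXGW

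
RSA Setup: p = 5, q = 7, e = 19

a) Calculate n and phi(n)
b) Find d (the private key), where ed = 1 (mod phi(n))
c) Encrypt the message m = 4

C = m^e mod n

Step 1: n = 5 * 7 = 35.
Step 2: phi(n) = (5-1)(7-1) = 4 * 6 = 24.
Step 3: Find d = 19^(-1) mod 24 = 19.
  Verify: 19 * 19 = 361 = 1 (mod 24).
Step 4: C = 4^19 mod 35 = 4.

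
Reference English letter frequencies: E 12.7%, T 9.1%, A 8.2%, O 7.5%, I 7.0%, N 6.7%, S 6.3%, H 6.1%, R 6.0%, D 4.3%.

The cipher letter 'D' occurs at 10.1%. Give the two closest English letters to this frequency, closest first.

Step 1: Observed frequency of 'D' is 10.1%.
Step 2: Compute distances to each reference frequency and sort:
  T (9.1%): difference = 1.0% <-- BEST
  A (8.2%): difference = 1.9% <-- RUNNER-UP
  E (12.7%): difference = 2.6%
  O (7.5%): difference = 2.6%
  I (7.0%): difference = 3.1%
Step 3: Most likely is 'T' (9.1%, diff 1.0%); second most likely is 'A' (8.2%, diff 1.9%).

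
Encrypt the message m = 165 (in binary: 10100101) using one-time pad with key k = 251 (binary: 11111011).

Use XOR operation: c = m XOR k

Step 1: Write out the XOR operation bit by bit:
  Message: 10100101
  Key:     11111011
  XOR:     01011110
Step 2: Convert to decimal: 01011110 = 94.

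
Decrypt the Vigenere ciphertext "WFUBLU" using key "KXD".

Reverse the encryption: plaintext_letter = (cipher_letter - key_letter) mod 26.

Step 1: Extend key: KXDKXD
Step 2: Decrypt each letter (c - k) mod 26:
  W(22) - K(10) = (22-10) mod 26 = 12 = M
  F(5) - X(23) = (5-23) mod 26 = 8 = I
  U(20) - D(3) = (20-3) mod 26 = 17 = R
  B(1) - K(10) = (1-10) mod 26 = 17 = R
  L(11) - X(23) = (11-23) mod 26 = 14 = O
  U(20) - D(3) = (20-3) mod 26 = 17 = R
Plaintext: MIRROR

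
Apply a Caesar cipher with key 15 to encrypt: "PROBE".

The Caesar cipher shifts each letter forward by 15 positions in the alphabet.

Step 1: For each letter, shift forward by 15 positions (mod 26).
  P (position 15) -> position (15+15) mod 26 = 4 -> E
  R (position 17) -> position (17+15) mod 26 = 6 -> G
  O (position 14) -> position (14+15) mod 26 = 3 -> D
  B (position 1) -> position (1+15) mod 26 = 16 -> Q
  E (position 4) -> position (4+15) mod 26 = 19 -> T
Result: EGDQT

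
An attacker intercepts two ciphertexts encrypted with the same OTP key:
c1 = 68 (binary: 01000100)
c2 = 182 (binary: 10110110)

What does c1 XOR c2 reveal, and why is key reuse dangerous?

Step 1: c1 XOR c2 = (m1 XOR k) XOR (m2 XOR k).
Step 2: By XOR associativity/commutativity: = m1 XOR m2 XOR k XOR k = m1 XOR m2.
Step 3: 01000100 XOR 10110110 = 11110010 = 242.
Step 4: The key cancels out! An attacker learns m1 XOR m2 = 242, revealing the relationship between plaintexts.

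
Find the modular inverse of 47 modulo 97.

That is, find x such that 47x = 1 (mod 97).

Step 1: We need x such that 47 * x = 1 (mod 97).
Step 2: Using the extended Euclidean algorithm or trial:
  47 * 64 = 3008 = 31 * 97 + 1.
Step 3: Since 3008 mod 97 = 1, the inverse is x = 64.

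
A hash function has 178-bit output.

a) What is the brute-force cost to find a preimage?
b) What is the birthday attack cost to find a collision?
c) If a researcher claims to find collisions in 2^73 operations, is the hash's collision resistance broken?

Step 1: Preimage resistance requires brute-force of 2^178 operations.
Step 2: Collision resistance (birthday bound) = 2^(178/2) = 2^89.
Step 3: The claimed attack costs 2^73 operations.
Step 4: Since 2^73 < 2^89, the claimed attack beats the generic birthday bound, so collision resistance is broken.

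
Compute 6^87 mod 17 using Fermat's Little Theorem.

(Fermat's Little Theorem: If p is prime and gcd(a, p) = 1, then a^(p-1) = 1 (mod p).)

Step 1: Since 17 is prime, by Fermat's Little Theorem: 6^16 = 1 (mod 17).
Step 2: Reduce exponent: 87 mod 16 = 7.
Step 3: So 6^87 = 6^7 (mod 17).
Step 4: 6^7 mod 17 = 14.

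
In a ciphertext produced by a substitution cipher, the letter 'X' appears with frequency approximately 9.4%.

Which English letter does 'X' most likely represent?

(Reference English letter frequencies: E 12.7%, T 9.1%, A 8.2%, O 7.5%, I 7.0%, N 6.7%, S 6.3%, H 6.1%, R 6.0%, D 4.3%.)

Step 1: The observed frequency is 9.4%.
Step 2: Compare with English frequencies:
  E: 12.7% (difference: 3.3%)
  T: 9.1% (difference: 0.3%) <-- closest
  A: 8.2% (difference: 1.2%)
  O: 7.5% (difference: 1.9%)
  I: 7.0% (difference: 2.4%)
  N: 6.7% (difference: 2.7%)
  S: 6.3% (difference: 3.1%)
  H: 6.1% (difference: 3.3%)
  R: 6.0% (difference: 3.4%)
  D: 4.3% (difference: 5.1%)
Step 3: 'X' most likely represents 'T' (frequency 9.1%).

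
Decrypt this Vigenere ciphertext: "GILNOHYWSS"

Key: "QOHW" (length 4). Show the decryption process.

Step 1: Key 'QOHW' has length 4. Extended key: QOHWQOHWQO
Step 2: Decrypt each position:
  G(6) - Q(16) = 16 = Q
  I(8) - O(14) = 20 = U
  L(11) - H(7) = 4 = E
  N(13) - W(22) = 17 = R
  O(14) - Q(16) = 24 = Y
  H(7) - O(14) = 19 = T
  Y(24) - H(7) = 17 = R
  W(22) - W(22) = 0 = A
  S(18) - Q(16) = 2 = C
  S(18) - O(14) = 4 = E
Plaintext: QUERYTRACE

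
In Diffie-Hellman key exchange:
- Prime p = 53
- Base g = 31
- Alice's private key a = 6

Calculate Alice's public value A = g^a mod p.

Step 1: A = g^a mod p = 31^6 mod 53.
  31^1 mod 53 = 31
  31^2 mod 53 = (31 * 31) mod 53 = 7
  31^3 mod 53 = (7 * 31) mod 53 = 5
  31^4 mod 53 = (5 * 31) mod 53 = 49
  31^5 mod 53 = (49 * 31) mod 53 = 35
  31^6 mod 53 = (35 * 31) mod 53 = 25
Result: A = 25.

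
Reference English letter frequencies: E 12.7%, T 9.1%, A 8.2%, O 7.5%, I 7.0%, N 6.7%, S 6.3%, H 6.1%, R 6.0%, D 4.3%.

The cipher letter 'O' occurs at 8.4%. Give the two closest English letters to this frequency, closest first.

Step 1: Observed frequency of 'O' is 8.4%.
Step 2: Compute distances to each reference frequency and sort:
  A (8.2%): difference = 0.2% <-- BEST
  T (9.1%): difference = 0.7% <-- RUNNER-UP
  O (7.5%): difference = 0.9%
  I (7.0%): difference = 1.4%
  N (6.7%): difference = 1.7%
Step 3: Most likely is 'A' (8.2%, diff 0.2%); second most likely is 'T' (9.1%, diff 0.7%).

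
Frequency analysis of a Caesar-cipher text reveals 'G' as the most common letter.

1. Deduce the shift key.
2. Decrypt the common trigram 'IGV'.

Step 1: In English, 'E' is the most frequent letter (12.7%).
Step 2: The most frequent ciphertext letter is 'G' (position 6).
Step 3: Shift = (6 - 4) mod 26 = 2.
Step 4: Decrypt 'IGV' by shifting back 2:
  I -> G
  G -> E
  V -> T
Step 5: 'IGV' decrypts to 'GET'.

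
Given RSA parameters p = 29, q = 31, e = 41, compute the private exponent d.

Step 1: n = 29 * 31 = 899.
Step 2: phi(n) = 28 * 30 = 840.
Step 3: Find d such that 41 * d = 1 (mod 840).
Step 4: d = 41^(-1) mod 840 = 41.
Verification: 41 * 41 = 1681 = 2 * 840 + 1.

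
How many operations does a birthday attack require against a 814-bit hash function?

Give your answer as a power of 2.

Step 1: The birthday paradox gives collision probability ~50% after sqrt(2^n) = 2^(n/2) hashes.
Step 2: For 814-bit output: 2^(814/2) = 2^407.
Step 3: Approximately 2^407 hash computations needed.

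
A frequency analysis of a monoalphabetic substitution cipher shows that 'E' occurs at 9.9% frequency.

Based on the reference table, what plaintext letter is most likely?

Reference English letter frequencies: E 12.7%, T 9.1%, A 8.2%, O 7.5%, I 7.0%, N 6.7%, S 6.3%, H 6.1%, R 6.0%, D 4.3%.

Step 1: The observed frequency is 9.9%.
Step 2: Compare with English frequencies:
  E: 12.7% (difference: 2.8%)
  T: 9.1% (difference: 0.8%) <-- closest
  A: 8.2% (difference: 1.7%)
  O: 7.5% (difference: 2.4%)
  I: 7.0% (difference: 2.9%)
  N: 6.7% (difference: 3.2%)
  S: 6.3% (difference: 3.6%)
  H: 6.1% (difference: 3.8%)
  R: 6.0% (difference: 3.9%)
  D: 4.3% (difference: 5.6%)
Step 3: 'E' most likely represents 'T' (frequency 9.1%).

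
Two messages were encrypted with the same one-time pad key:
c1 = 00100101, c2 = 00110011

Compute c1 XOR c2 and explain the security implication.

Step 1: c1 XOR c2 = (m1 XOR k) XOR (m2 XOR k).
Step 2: By XOR associativity/commutativity: = m1 XOR m2 XOR k XOR k = m1 XOR m2.
Step 3: 00100101 XOR 00110011 = 00010110 = 22.
Step 4: The key cancels out! An attacker learns m1 XOR m2 = 22, revealing the relationship between plaintexts.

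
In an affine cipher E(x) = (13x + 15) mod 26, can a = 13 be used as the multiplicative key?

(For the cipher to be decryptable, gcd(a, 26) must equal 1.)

Step 1: Compute gcd(13, 26).
Step 2: gcd(13, 26) = 13.
Since gcd = 13 != 1, 13 shares a common factor with 26, so it cannot be used.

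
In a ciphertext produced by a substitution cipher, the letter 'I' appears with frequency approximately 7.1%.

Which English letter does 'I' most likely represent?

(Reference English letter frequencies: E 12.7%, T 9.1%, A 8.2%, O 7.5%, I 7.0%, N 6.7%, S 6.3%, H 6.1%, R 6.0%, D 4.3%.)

Step 1: The observed frequency is 7.1%.
Step 2: Compare with English frequencies:
  E: 12.7% (difference: 5.6%)
  T: 9.1% (difference: 2.0%)
  A: 8.2% (difference: 1.1%)
  O: 7.5% (difference: 0.4%)
  I: 7.0% (difference: 0.1%) <-- closest
  N: 6.7% (difference: 0.4%)
  S: 6.3% (difference: 0.8%)
  H: 6.1% (difference: 1.0%)
  R: 6.0% (difference: 1.1%)
  D: 4.3% (difference: 2.8%)
Step 3: 'I' most likely represents 'I' (frequency 7.0%).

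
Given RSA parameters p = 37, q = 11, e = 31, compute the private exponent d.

Step 1: n = 37 * 11 = 407.
Step 2: phi(n) = 36 * 10 = 360.
Step 3: Find d such that 31 * d = 1 (mod 360).
Step 4: d = 31^(-1) mod 360 = 151.
Verification: 31 * 151 = 4681 = 13 * 360 + 1.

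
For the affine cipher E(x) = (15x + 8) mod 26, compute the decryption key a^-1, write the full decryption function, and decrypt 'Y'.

Step 1: Find a^-1, the modular inverse of 15 mod 26.
Step 2: We need 15 * a^-1 = 1 (mod 26).
Step 3: 15 * 7 = 105 = 4 * 26 + 1, so a^-1 = 7.
Step 4: D(y) = 7(y - 8) mod 26.
Step 5: Apply to 'Y' (y = 24): D(24) = 7 * (24 - 8) mod 26 = 7 * 16 mod 26 = 8 -> 'I'.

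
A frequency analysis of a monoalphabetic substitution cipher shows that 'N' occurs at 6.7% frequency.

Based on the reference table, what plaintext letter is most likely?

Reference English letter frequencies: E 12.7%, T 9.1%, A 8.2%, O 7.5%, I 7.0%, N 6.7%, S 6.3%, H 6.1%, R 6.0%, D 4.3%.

Step 1: The observed frequency is 6.7%.
Step 2: Compare with English frequencies:
  E: 12.7% (difference: 6.0%)
  T: 9.1% (difference: 2.4%)
  A: 8.2% (difference: 1.5%)
  O: 7.5% (difference: 0.8%)
  I: 7.0% (difference: 0.3%)
  N: 6.7% (difference: 0.0%) <-- closest
  S: 6.3% (difference: 0.4%)
  H: 6.1% (difference: 0.6%)
  R: 6.0% (difference: 0.7%)
  D: 4.3% (difference: 2.4%)
Step 3: 'N' most likely represents 'N' (frequency 6.7%).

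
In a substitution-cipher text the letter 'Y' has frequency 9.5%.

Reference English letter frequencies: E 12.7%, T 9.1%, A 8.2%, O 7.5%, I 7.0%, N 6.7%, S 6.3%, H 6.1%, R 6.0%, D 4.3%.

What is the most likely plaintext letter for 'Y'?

Step 1: The observed frequency is 9.5%.
Step 2: Compare with English frequencies:
  E: 12.7% (difference: 3.2%)
  T: 9.1% (difference: 0.4%) <-- closest
  A: 8.2% (difference: 1.3%)
  O: 7.5% (difference: 2.0%)
  I: 7.0% (difference: 2.5%)
  N: 6.7% (difference: 2.8%)
  S: 6.3% (difference: 3.2%)
  H: 6.1% (difference: 3.4%)
  R: 6.0% (difference: 3.5%)
  D: 4.3% (difference: 5.2%)
Step 3: 'Y' most likely represents 'T' (frequency 9.1%).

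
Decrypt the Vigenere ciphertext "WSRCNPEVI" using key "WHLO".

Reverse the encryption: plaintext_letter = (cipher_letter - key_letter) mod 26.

Step 1: Extend key: WHLOWHLOW
Step 2: Decrypt each letter (c - k) mod 26:
  W(22) - W(22) = (22-22) mod 26 = 0 = A
  S(18) - H(7) = (18-7) mod 26 = 11 = L
  R(17) - L(11) = (17-11) mod 26 = 6 = G
  C(2) - O(14) = (2-14) mod 26 = 14 = O
  N(13) - W(22) = (13-22) mod 26 = 17 = R
  P(15) - H(7) = (15-7) mod 26 = 8 = I
  E(4) - L(11) = (4-11) mod 26 = 19 = T
  V(21) - O(14) = (21-14) mod 26 = 7 = H
  I(8) - W(22) = (8-22) mod 26 = 12 = M
Plaintext: ALGORITHM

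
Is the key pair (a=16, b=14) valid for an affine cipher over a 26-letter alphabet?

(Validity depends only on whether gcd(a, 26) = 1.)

Step 1: Compute gcd(16, 26).
Step 2: gcd(16, 26) = 2.
Since gcd = 2 != 1, 16 shares a common factor with 26, so it cannot be used.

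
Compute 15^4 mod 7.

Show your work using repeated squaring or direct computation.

Step 1: Compute 15^4 mod 7 step by step, reducing modulo 7 at each step.
  15^1 mod 7 = 1
  15^2 mod 7 = (1 * 15) mod 7 = 1
  15^3 mod 7 = (1 * 15) mod 7 = 1
  15^4 mod 7 = (1 * 15) mod 7 = 1
Step 2: Result = 1.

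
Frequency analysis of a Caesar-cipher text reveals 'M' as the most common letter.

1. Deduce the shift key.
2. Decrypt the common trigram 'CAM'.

Step 1: In English, 'E' is the most frequent letter (12.7%).
Step 2: The most frequent ciphertext letter is 'M' (position 12).
Step 3: Shift = (12 - 4) mod 26 = 8.
Step 4: Decrypt 'CAM' by shifting back 8:
  C -> U
  A -> S
  M -> E
Step 5: 'CAM' decrypts to 'USE'.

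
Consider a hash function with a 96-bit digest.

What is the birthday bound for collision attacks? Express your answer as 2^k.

Step 1: The birthday paradox gives collision probability ~50% after sqrt(2^n) = 2^(n/2) hashes.
Step 2: For 96-bit output: 2^(96/2) = 2^48.
Step 3: Approximately 2^48 hash computations needed.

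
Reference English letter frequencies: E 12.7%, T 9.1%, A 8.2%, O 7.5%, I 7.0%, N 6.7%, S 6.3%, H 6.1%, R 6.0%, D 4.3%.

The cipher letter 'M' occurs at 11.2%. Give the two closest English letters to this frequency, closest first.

Step 1: Observed frequency of 'M' is 11.2%.
Step 2: Compute distances to each reference frequency and sort:
  E (12.7%): difference = 1.5% <-- BEST
  T (9.1%): difference = 2.1% <-- RUNNER-UP
  A (8.2%): difference = 3.0%
  O (7.5%): difference = 3.7%
  I (7.0%): difference = 4.2%
Step 3: Most likely is 'E' (12.7%, diff 1.5%); second most likely is 'T' (9.1%, diff 2.1%).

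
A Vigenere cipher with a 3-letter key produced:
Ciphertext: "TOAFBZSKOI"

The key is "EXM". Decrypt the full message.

Step 1: Key 'EXM' has length 3. Extended key: EXMEXMEXME
Step 2: Decrypt each position:
  T(19) - E(4) = 15 = P
  O(14) - X(23) = 17 = R
  A(0) - M(12) = 14 = O
  F(5) - E(4) = 1 = B
  B(1) - X(23) = 4 = E
  Z(25) - M(12) = 13 = N
  S(18) - E(4) = 14 = O
  K(10) - X(23) = 13 = N
  O(14) - M(12) = 2 = C
  I(8) - E(4) = 4 = E
Plaintext: PROBENONCE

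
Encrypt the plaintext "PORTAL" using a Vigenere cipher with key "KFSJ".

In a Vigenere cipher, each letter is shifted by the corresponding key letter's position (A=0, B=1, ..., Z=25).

Step 1: Repeat key to match plaintext length:
  Plaintext: PORTAL
  Key:       KFSJKF
Step 2: Encrypt each letter:
  P(15) + K(10) = (15+10) mod 26 = 25 = Z
  O(14) + F(5) = (14+5) mod 26 = 19 = T
  R(17) + S(18) = (17+18) mod 26 = 9 = J
  T(19) + J(9) = (19+9) mod 26 = 2 = C
  A(0) + K(10) = (0+10) mod 26 = 10 = K
  L(11) + F(5) = (11+5) mod 26 = 16 = Q
Ciphertext: ZTJCKQ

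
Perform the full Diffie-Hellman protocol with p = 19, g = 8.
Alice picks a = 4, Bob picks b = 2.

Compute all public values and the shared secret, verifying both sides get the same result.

Step 1: A = g^a mod p = 8^4 mod 19 = 11.
Step 2: B = g^b mod p = 8^2 mod 19 = 7.
Step 3: Alice computes s = B^a mod p = 7^4 mod 19 = 7.
Step 4: Bob computes s = A^b mod p = 11^2 mod 19 = 7.
Both sides agree: shared secret = 7.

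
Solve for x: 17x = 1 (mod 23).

Step 1: We need x such that 17 * x = 1 (mod 23).
Step 2: Using the extended Euclidean algorithm or trial:
  17 * 19 = 323 = 14 * 23 + 1.
Step 3: Since 323 mod 23 = 1, the inverse is x = 19.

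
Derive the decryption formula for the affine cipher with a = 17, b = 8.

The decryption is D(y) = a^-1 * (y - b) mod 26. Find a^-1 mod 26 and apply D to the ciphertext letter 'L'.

Step 1: Find a^-1, the modular inverse of 17 mod 26.
Step 2: We need 17 * a^-1 = 1 (mod 26).
Step 3: 17 * 23 = 391 = 15 * 26 + 1, so a^-1 = 23.
Step 4: D(y) = 23(y - 8) mod 26.
Step 5: Apply to 'L' (y = 11): D(11) = 23 * (11 - 8) mod 26 = 23 * 3 mod 26 = 17 -> 'R'.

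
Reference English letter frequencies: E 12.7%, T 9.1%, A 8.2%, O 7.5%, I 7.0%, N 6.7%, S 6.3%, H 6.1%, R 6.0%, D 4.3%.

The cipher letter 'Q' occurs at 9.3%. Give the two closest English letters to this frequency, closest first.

Step 1: Observed frequency of 'Q' is 9.3%.
Step 2: Compute distances to each reference frequency and sort:
  T (9.1%): difference = 0.2% <-- BEST
  A (8.2%): difference = 1.1% <-- RUNNER-UP
  O (7.5%): difference = 1.8%
  I (7.0%): difference = 2.3%
  N (6.7%): difference = 2.6%
Step 3: Most likely is 'T' (9.1%, diff 0.2%); second most likely is 'A' (8.2%, diff 1.1%).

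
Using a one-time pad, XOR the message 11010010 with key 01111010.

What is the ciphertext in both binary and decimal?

Step 1: Write out the XOR operation bit by bit:
  Message: 11010010
  Key:     01111010
  XOR:     10101000
Step 2: Convert to decimal: 10101000 = 168.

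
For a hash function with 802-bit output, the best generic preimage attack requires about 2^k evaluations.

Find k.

Step 1: The hash has a 802-bit output.
Step 2: Preimage resistance means: given a digest h(x), it should be infeasible to find any input that hashes to it.
With a 802-bit output there are 2^802 possible digests, so a generic brute-force preimage search costs about 2^802 evaluations.
Step 3: Security level = 802 bits.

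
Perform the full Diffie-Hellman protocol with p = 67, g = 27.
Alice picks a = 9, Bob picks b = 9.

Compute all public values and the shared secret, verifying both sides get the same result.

Step 1: A = g^a mod p = 27^9 mod 67 = 42.
Step 2: B = g^b mod p = 27^9 mod 67 = 42.
Step 3: Alice computes s = B^a mod p = 42^9 mod 67 = 3.
Step 4: Bob computes s = A^b mod p = 42^9 mod 67 = 3.
Both sides agree: shared secret = 3.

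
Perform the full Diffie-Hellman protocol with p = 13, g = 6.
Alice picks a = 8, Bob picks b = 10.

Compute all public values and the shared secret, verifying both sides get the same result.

Step 1: A = g^a mod p = 6^8 mod 13 = 3.
Step 2: B = g^b mod p = 6^10 mod 13 = 4.
Step 3: Alice computes s = B^a mod p = 4^8 mod 13 = 3.
Step 4: Bob computes s = A^b mod p = 3^10 mod 13 = 3.
Both sides agree: shared secret = 3.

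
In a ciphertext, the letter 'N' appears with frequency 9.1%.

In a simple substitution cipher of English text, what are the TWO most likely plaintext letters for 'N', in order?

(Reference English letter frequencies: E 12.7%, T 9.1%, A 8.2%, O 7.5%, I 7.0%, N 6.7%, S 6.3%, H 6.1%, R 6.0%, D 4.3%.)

Step 1: Observed frequency of 'N' is 9.1%.
Step 2: Compute distances to each reference frequency and sort:
  T (9.1%): difference = 0.0% <-- BEST
  A (8.2%): difference = 0.9% <-- RUNNER-UP
  O (7.5%): difference = 1.6%
  I (7.0%): difference = 2.1%
  N (6.7%): difference = 2.4%
Step 3: Most likely is 'T' (9.1%, diff 0.0%); second most likely is 'A' (8.2%, diff 0.9%).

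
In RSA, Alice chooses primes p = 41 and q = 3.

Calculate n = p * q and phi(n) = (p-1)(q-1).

Step 1: n = p * q = 41 * 3 = 123.
Step 2: phi(n) = (p-1)(q-1) = 40 * 2 = 80.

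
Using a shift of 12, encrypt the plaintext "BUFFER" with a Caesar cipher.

Step 1: For each letter, shift forward by 12 positions (mod 26).
  B (position 1) -> position (1+12) mod 26 = 13 -> N
  U (position 20) -> position (20+12) mod 26 = 6 -> G
  F (position 5) -> position (5+12) mod 26 = 17 -> R
  F (position 5) -> position (5+12) mod 26 = 17 -> R
  E (position 4) -> position (4+12) mod 26 = 16 -> Q
  R (position 17) -> position (17+12) mod 26 = 3 -> D
Result: NGRRQD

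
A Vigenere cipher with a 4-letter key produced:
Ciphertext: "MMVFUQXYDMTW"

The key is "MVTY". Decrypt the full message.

Step 1: Key 'MVTY' has length 4. Extended key: MVTYMVTYMVTY
Step 2: Decrypt each position:
  M(12) - M(12) = 0 = A
  M(12) - V(21) = 17 = R
  V(21) - T(19) = 2 = C
  F(5) - Y(24) = 7 = H
  U(20) - M(12) = 8 = I
  Q(16) - V(21) = 21 = V
  X(23) - T(19) = 4 = E
  Y(24) - Y(24) = 0 = A
  D(3) - M(12) = 17 = R
  M(12) - V(21) = 17 = R
  T(19) - T(19) = 0 = A
  W(22) - Y(24) = 24 = Y
Plaintext: ARCHIVEARRAY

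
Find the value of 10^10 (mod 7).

Step 1: Compute 10^10 mod 7 step by step, reducing modulo 7 at each step.
  10^1 mod 7 = 3
  10^2 mod 7 = (3 * 10) mod 7 = 2
  10^3 mod 7 = (2 * 10) mod 7 = 6
  10^4 mod 7 = (6 * 10) mod 7 = 4
  10^5 mod 7 = (4 * 10) mod 7 = 5
  10^6 mod 7 = (5 * 10) mod 7 = 1
  10^7 mod 7 = (1 * 10) mod 7 = 3
  10^8 mod 7 = (3 * 10) mod 7 = 2
  10^9 mod 7 = (2 * 10) mod 7 = 6
  10^10 mod 7 = (6 * 10) mod 7 = 4
Step 2: Result = 4.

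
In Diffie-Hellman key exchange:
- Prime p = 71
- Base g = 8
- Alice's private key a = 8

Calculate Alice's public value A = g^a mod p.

Step 1: A = g^a mod p = 8^8 mod 71.
  8^1 mod 71 = 8
  8^2 mod 71 = (8 * 8) mod 71 = 64
  8^3 mod 71 = (64 * 8) mod 71 = 15
  8^4 mod 71 = (15 * 8) mod 71 = 49
  8^5 mod 71 = (49 * 8) mod 71 = 37
  8^6 mod 71 = (37 * 8) mod 71 = 12
  8^7 mod 71 = (12 * 8) mod 71 = 25
  8^8 mod 71 = (25 * 8) mod 71 = 58
Result: A = 58.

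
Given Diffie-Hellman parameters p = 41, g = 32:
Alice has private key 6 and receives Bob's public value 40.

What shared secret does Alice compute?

Step 1: s = B^a mod p = 40^6 mod 41.
  40^1 mod 41 = 40
  40^2 mod 41 = (40 * 40) mod 41 = 1
  40^3 mod 41 = (1 * 40) mod 41 = 40
  40^4 mod 41 = (40 * 40) mod 41 = 1
  40^5 mod 41 = (1 * 40) mod 41 = 40
  40^6 mod 41 = (40 * 40) mod 41 = 1
Result: shared secret = 1.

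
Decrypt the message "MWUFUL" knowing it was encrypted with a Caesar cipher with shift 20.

Step 1: Reverse the shift by subtracting 20 from each letter position.
  M (position 12) -> position (12-20) mod 26 = 18 -> S
  W (position 22) -> position (22-20) mod 26 = 2 -> C
  U (position 20) -> position (20-20) mod 26 = 0 -> A
  F (position 5) -> position (5-20) mod 26 = 11 -> L
  U (position 20) -> position (20-20) mod 26 = 0 -> A
  L (position 11) -> position (11-20) mod 26 = 17 -> R
Decrypted message: SCALAR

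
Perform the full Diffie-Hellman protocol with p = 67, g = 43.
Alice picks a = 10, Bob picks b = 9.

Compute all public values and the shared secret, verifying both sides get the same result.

Step 1: A = g^a mod p = 43^10 mod 67 = 14.
Step 2: B = g^b mod p = 43^9 mod 67 = 5.
Step 3: Alice computes s = B^a mod p = 5^10 mod 67 = 40.
Step 4: Bob computes s = A^b mod p = 14^9 mod 67 = 40.
Both sides agree: shared secret = 40.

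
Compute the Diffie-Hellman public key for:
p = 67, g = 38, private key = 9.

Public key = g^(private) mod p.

Step 1: A = g^a mod p = 38^9 mod 67.
  38^1 mod 67 = 38
  38^2 mod 67 = (38 * 38) mod 67 = 37
  38^3 mod 67 = (37 * 38) mod 67 = 66
  38^4 mod 67 = (66 * 38) mod 67 = 29
  38^5 mod 67 = (29 * 38) mod 67 = 30
  38^6 mod 67 = (30 * 38) mod 67 = 1
  38^7 mod 67 = (1 * 38) mod 67 = 38
  38^8 mod 67 = (38 * 38) mod 67 = 37
  38^9 mod 67 = (37 * 38) mod 67 = 66
Result: A = 66.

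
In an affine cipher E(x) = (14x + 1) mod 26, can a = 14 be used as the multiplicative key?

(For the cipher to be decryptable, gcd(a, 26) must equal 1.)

Step 1: Compute gcd(14, 26).
Step 2: gcd(14, 26) = 2.
Since gcd = 2 != 1, 14 shares a common factor with 26, so it cannot be used.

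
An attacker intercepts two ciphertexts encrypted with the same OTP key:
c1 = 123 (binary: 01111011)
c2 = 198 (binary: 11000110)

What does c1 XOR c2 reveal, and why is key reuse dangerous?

Step 1: c1 XOR c2 = (m1 XOR k) XOR (m2 XOR k).
Step 2: By XOR associativity/commutativity: = m1 XOR m2 XOR k XOR k = m1 XOR m2.
Step 3: 01111011 XOR 11000110 = 10111101 = 189.
Step 4: The key cancels out! An attacker learns m1 XOR m2 = 189, revealing the relationship between plaintexts.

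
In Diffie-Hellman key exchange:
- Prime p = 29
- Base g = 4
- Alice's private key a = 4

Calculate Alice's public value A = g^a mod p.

Step 1: A = g^a mod p = 4^4 mod 29.
  4^1 mod 29 = 4
  4^2 mod 29 = (4 * 4) mod 29 = 16
  4^3 mod 29 = (16 * 4) mod 29 = 6
  4^4 mod 29 = (6 * 4) mod 29 = 24
Result: A = 24.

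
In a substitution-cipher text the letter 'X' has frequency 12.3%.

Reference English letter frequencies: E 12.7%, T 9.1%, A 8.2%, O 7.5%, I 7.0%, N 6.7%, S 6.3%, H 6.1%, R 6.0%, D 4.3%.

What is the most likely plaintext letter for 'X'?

Step 1: The observed frequency is 12.3%.
Step 2: Compare with English frequencies:
  E: 12.7% (difference: 0.4%) <-- closest
  T: 9.1% (difference: 3.2%)
  A: 8.2% (difference: 4.1%)
  O: 7.5% (difference: 4.8%)
  I: 7.0% (difference: 5.3%)
  N: 6.7% (difference: 5.6%)
  S: 6.3% (difference: 6.0%)
  H: 6.1% (difference: 6.2%)
  R: 6.0% (difference: 6.3%)
  D: 4.3% (difference: 8.0%)
Step 3: 'X' most likely represents 'E' (frequency 12.7%).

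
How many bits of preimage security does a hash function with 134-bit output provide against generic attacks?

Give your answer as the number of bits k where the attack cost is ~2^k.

Step 1: The hash has a 134-bit output.
Step 2: Preimage resistance means: given a digest h(x), it should be infeasible to find any input that hashes to it.
With a 134-bit output there are 2^134 possible digests, so a generic brute-force preimage search costs about 2^134 evaluations.
Step 3: Security level = 134 bits.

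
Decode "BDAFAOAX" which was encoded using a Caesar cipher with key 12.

Step 1: Reverse the shift by subtracting 12 from each letter position.
  B (position 1) -> position (1-12) mod 26 = 15 -> P
  D (position 3) -> position (3-12) mod 26 = 17 -> R
  A (position 0) -> position (0-12) mod 26 = 14 -> O
  F (position 5) -> position (5-12) mod 26 = 19 -> T
  A (position 0) -> position (0-12) mod 26 = 14 -> O
  O (position 14) -> position (14-12) mod 26 = 2 -> C
  A (position 0) -> position (0-12) mod 26 = 14 -> O
  X (position 23) -> position (23-12) mod 26 = 11 -> L
Decrypted message: PROTOCOL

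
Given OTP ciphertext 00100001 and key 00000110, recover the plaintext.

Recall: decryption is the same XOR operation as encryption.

Step 1: XOR ciphertext with key:
  Ciphertext: 00100001
  Key:        00000110
  XOR:        00100111
Step 2: Plaintext = 00100111 = 39 in decimal.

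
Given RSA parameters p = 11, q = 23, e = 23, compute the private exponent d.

Step 1: n = 11 * 23 = 253.
Step 2: phi(n) = 10 * 22 = 220.
Step 3: Find d such that 23 * d = 1 (mod 220).
Step 4: d = 23^(-1) mod 220 = 67.
Verification: 23 * 67 = 1541 = 7 * 220 + 1.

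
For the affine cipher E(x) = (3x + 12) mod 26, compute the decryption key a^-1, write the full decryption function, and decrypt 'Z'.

Step 1: Find a^-1, the modular inverse of 3 mod 26.
Step 2: We need 3 * a^-1 = 1 (mod 26).
Step 3: 3 * 9 = 27 = 1 * 26 + 1, so a^-1 = 9.
Step 4: D(y) = 9(y - 12) mod 26.
Step 5: Apply to 'Z' (y = 25): D(25) = 9 * (25 - 12) mod 26 = 9 * 13 mod 26 = 13 -> 'N'.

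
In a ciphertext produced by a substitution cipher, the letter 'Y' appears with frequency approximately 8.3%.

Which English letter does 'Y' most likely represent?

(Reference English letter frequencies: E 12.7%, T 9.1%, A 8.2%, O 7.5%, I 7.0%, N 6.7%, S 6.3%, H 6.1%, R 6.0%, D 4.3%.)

Step 1: The observed frequency is 8.3%.
Step 2: Compare with English frequencies:
  E: 12.7% (difference: 4.4%)
  T: 9.1% (difference: 0.8%)
  A: 8.2% (difference: 0.1%) <-- closest
  O: 7.5% (difference: 0.8%)
  I: 7.0% (difference: 1.3%)
  N: 6.7% (difference: 1.6%)
  S: 6.3% (difference: 2.0%)
  H: 6.1% (difference: 2.2%)
  R: 6.0% (difference: 2.3%)
  D: 4.3% (difference: 4.0%)
Step 3: 'Y' most likely represents 'A' (frequency 8.2%).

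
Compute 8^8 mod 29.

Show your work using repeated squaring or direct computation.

Step 1: Compute 8^8 mod 29 step by step, reducing modulo 29 at each step.
  8^1 mod 29 = 8
  8^2 mod 29 = (8 * 8) mod 29 = 6
  8^3 mod 29 = (6 * 8) mod 29 = 19
  8^4 mod 29 = (19 * 8) mod 29 = 7
  8^5 mod 29 = (7 * 8) mod 29 = 27
  8^6 mod 29 = (27 * 8) mod 29 = 13
  8^7 mod 29 = (13 * 8) mod 29 = 17
  8^8 mod 29 = (17 * 8) mod 29 = 20
Step 2: Result = 20.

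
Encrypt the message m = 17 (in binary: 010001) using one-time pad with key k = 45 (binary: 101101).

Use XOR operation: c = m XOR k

Step 1: Write out the XOR operation bit by bit:
  Message: 010001
  Key:     101101
  XOR:     111100
Step 2: Convert to decimal: 111100 = 60.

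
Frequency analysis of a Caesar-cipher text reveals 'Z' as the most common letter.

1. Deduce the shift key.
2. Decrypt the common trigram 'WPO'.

Step 1: In English, 'E' is the most frequent letter (12.7%).
Step 2: The most frequent ciphertext letter is 'Z' (position 25).
Step 3: Shift = (25 - 4) mod 26 = 21.
Step 4: Decrypt 'WPO' by shifting back 21:
  W -> B
  P -> U
  O -> T
Step 5: 'WPO' decrypts to 'BUT'.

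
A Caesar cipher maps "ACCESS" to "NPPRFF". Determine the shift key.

Step 1: Compare first letters: A (position 0) -> N (position 13).
Step 2: Shift = (13 - 0) mod 26 = 13.
The shift value is 13.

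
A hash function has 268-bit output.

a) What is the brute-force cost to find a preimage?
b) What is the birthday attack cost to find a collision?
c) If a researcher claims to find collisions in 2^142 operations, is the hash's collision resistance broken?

Step 1: Preimage resistance requires brute-force of 2^268 operations.
Step 2: Collision resistance (birthday bound) = 2^(268/2) = 2^134.
Step 3: The claimed attack costs 2^142 operations.
Step 4: Since 2^142 >= 2^134, the claimed attack is no faster than the generic birthday attack, so this does not break collision resistance.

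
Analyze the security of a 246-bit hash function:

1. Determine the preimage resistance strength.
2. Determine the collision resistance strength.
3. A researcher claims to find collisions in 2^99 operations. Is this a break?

Step 1: Preimage resistance requires brute-force of 2^246 operations.
Step 2: Collision resistance (birthday bound) = 2^(246/2) = 2^123.
Step 3: The claimed attack costs 2^99 operations.
Step 4: Since 2^99 < 2^123, the claimed attack beats the generic birthday bound, so collision resistance is broken.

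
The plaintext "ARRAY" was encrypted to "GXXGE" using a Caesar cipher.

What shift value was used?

Step 1: Compare first letters: A (position 0) -> G (position 6).
Step 2: Shift = (6 - 0) mod 26 = 6.
The shift value is 6.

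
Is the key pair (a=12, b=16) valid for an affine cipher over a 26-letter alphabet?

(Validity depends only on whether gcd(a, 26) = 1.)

Step 1: Compute gcd(12, 26).
Step 2: gcd(12, 26) = 2.
Since gcd = 2 != 1, 12 shares a common factor with 26, so it cannot be used.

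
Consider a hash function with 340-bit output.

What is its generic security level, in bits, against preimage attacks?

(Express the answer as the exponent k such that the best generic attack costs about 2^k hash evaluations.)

Step 1: The hash has a 340-bit output.
Step 2: Preimage resistance means: given a digest h(x), it should be infeasible to find any input that hashes to it.
With a 340-bit output there are 2^340 possible digests, so a generic brute-force preimage search costs about 2^340 evaluations.
Step 3: Security level = 340 bits.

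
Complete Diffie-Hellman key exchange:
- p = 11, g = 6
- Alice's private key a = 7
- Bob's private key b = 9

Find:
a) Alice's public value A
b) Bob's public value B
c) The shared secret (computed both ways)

Step 1: A = g^a mod p = 6^7 mod 11 = 8.
Step 2: B = g^b mod p = 6^9 mod 11 = 2.
Step 3: Alice computes s = B^a mod p = 2^7 mod 11 = 7.
Step 4: Bob computes s = A^b mod p = 8^9 mod 11 = 7.
Both sides agree: shared secret = 7.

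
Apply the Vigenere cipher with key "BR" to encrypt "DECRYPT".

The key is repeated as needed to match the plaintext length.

Step 1: Repeat key to match plaintext length:
  Plaintext: DECRYPT
  Key:       BRBRBRB
Step 2: Encrypt each letter:
  D(3) + B(1) = (3+1) mod 26 = 4 = E
  E(4) + R(17) = (4+17) mod 26 = 21 = V
  C(2) + B(1) = (2+1) mod 26 = 3 = D
  R(17) + R(17) = (17+17) mod 26 = 8 = I
  Y(24) + B(1) = (24+1) mod 26 = 25 = Z
  P(15) + R(17) = (15+17) mod 26 = 6 = G
  T(19) + B(1) = (19+1) mod 26 = 20 = U
Ciphertext: EVDIZGU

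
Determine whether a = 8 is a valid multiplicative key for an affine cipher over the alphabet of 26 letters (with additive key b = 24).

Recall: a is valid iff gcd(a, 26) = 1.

Step 1: Compute gcd(8, 26).
Step 2: gcd(8, 26) = 2.
Since gcd = 2 != 1, 8 shares a common factor with 26, so it cannot be used.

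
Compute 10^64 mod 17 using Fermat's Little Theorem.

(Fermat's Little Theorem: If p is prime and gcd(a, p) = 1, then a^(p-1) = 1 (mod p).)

Step 1: Since 17 is prime, by Fermat's Little Theorem: 10^16 = 1 (mod 17).
Step 2: Reduce exponent: 64 mod 16 = 0.
Step 3: So 10^64 = 10^0 (mod 17).
Step 4: 10^0 mod 17 = 1.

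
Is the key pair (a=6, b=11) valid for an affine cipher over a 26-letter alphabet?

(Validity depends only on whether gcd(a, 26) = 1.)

Step 1: Compute gcd(6, 26).
Step 2: gcd(6, 26) = 2.
Since gcd = 2 != 1, 6 shares a common factor with 26, so it cannot be used.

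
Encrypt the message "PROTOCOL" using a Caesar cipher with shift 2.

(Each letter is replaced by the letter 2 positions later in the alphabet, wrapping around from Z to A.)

Step 1: For each letter, shift forward by 2 positions (mod 26).
  P (position 15) -> position (15+2) mod 26 = 17 -> R
  R (position 17) -> position (17+2) mod 26 = 19 -> T
  O (position 14) -> position (14+2) mod 26 = 16 -> Q
  T (position 19) -> position (19+2) mod 26 = 21 -> V
  O (position 14) -> position (14+2) mod 26 = 16 -> Q
  C (position 2) -> position (2+2) mod 26 = 4 -> E
  O (position 14) -> position (14+2) mod 26 = 16 -> Q
  L (position 11) -> position (11+2) mod 26 = 13 -> N
Result: RTQVQEQN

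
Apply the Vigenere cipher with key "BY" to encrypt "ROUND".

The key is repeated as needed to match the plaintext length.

Step 1: Repeat key to match plaintext length:
  Plaintext: ROUND
  Key:       BYBYB
Step 2: Encrypt each letter:
  R(17) + B(1) = (17+1) mod 26 = 18 = S
  O(14) + Y(24) = (14+24) mod 26 = 12 = M
  U(20) + B(1) = (20+1) mod 26 = 21 = V
  N(13) + Y(24) = (13+24) mod 26 = 11 = L
  D(3) + B(1) = (3+1) mod 26 = 4 = E
Ciphertext: SMVLE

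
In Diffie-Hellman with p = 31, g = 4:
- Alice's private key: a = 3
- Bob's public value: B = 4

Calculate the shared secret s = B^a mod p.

Step 1: s = B^a mod p = 4^3 mod 31.
  4^1 mod 31 = 4
  4^2 mod 31 = (4 * 4) mod 31 = 16
  4^3 mod 31 = (16 * 4) mod 31 = 2
Result: shared secret = 2.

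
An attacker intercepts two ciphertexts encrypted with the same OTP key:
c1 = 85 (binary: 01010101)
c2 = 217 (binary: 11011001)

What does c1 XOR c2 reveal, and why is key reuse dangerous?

Step 1: c1 XOR c2 = (m1 XOR k) XOR (m2 XOR k).
Step 2: By XOR associativity/commutativity: = m1 XOR m2 XOR k XOR k = m1 XOR m2.
Step 3: 01010101 XOR 11011001 = 10001100 = 140.
Step 4: The key cancels out! An attacker learns m1 XOR m2 = 140, revealing the relationship between plaintexts.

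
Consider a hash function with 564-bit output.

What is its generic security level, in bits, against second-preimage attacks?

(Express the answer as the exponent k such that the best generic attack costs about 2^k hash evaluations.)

Step 1: The hash has a 564-bit output.
Step 2: Second-preimage resistance means: given a specific input x, it should be infeasible to find a different y with h(y) = h(x).
With a 564-bit output, a generic search for a second preimage costs about 2^564 evaluations (each trial matches the fixed target with probability 2^-564).
Step 3: Security level = 564 bits.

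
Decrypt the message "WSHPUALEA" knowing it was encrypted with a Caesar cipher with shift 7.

Step 1: Reverse the shift by subtracting 7 from each letter position.
  W (position 22) -> position (22-7) mod 26 = 15 -> P
  S (position 18) -> position (18-7) mod 26 = 11 -> L
  H (position 7) -> position (7-7) mod 26 = 0 -> A
  P (position 15) -> position (15-7) mod 26 = 8 -> I
  U (position 20) -> position (20-7) mod 26 = 13 -> N
  A (position 0) -> position (0-7) mod 26 = 19 -> T
  L (position 11) -> position (11-7) mod 26 = 4 -> E
  E (position 4) -> position (4-7) mod 26 = 23 -> X
  A (position 0) -> position (0-7) mod 26 = 19 -> T
Decrypted message: PLAINTEXT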